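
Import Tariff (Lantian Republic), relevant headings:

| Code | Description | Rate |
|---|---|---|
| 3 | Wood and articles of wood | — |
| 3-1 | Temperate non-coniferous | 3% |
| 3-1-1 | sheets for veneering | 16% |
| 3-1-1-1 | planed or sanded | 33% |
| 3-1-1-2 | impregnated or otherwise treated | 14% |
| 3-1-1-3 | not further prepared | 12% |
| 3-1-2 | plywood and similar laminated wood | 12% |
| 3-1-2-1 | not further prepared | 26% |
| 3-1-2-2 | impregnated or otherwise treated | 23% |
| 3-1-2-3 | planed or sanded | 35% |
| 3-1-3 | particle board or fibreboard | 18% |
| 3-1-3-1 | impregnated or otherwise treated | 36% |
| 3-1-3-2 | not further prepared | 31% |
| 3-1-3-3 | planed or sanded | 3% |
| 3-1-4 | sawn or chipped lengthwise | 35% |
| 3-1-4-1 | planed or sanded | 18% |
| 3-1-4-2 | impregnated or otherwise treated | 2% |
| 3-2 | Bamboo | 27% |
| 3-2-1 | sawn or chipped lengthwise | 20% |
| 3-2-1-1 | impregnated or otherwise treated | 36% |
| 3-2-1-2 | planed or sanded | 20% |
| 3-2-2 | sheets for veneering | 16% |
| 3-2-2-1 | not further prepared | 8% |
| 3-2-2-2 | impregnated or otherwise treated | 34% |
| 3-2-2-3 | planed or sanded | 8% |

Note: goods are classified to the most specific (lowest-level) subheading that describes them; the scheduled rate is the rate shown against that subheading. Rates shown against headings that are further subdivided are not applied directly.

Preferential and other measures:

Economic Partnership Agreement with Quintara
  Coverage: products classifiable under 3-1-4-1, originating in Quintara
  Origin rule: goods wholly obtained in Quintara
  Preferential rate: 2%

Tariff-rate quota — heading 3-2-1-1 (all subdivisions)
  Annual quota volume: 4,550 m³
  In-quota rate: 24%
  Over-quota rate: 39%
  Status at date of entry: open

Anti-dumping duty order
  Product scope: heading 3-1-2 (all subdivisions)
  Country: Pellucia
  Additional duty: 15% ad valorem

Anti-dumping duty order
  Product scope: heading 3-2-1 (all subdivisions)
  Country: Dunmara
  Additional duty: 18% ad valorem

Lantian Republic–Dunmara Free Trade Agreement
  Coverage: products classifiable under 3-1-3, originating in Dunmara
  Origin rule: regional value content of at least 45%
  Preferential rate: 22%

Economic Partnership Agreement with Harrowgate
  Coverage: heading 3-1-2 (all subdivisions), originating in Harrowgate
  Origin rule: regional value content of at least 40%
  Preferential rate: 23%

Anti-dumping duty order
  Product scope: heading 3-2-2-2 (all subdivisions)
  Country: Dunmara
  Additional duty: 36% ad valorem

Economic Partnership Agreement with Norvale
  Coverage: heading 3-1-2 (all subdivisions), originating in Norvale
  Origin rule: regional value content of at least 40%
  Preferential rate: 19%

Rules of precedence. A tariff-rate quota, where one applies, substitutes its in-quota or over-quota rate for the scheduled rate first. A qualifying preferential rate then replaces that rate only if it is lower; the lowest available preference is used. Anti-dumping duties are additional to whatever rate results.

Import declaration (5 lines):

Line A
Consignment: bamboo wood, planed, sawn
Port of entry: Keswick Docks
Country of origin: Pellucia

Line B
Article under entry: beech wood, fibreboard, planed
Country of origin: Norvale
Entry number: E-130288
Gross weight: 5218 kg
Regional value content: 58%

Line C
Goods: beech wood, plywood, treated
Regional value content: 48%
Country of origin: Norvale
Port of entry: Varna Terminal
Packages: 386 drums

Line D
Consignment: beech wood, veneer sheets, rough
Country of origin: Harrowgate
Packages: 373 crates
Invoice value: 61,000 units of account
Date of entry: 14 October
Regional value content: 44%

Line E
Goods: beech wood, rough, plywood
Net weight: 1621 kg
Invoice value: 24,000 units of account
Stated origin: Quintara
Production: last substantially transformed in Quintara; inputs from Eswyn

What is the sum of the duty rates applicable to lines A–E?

80%

Line A: bamboo → 3-2; sawn → 3-2-1; planed → 3-2-1-2. Scheduled 20%. No special measure applies. → 20%.
Line B: beech → 3-1; fibreboard → 3-1-3; planed → 3-1-3-3. Scheduled 3%. Norvale agreement on 3-1-2: 3-1-3-3 not covered. → 3%.
Line C: beech → 3-1; plywood → 3-1-2; treated → 3-1-2-2. Scheduled 23%. Norvale agreement on 3-1-2: RVC ≥ 40% → 19% available; preferential 19%. → 19%.
Line D: beech → 3-1; veneer sheets → 3-1-1; rough → 3-1-1-3. Scheduled 12%. Harrowgate agreement on 3-1-2: 3-1-1-3 not covered. → 12%.
Line E: beech → 3-1; plywood → 3-1-2; rough → 3-1-2-1. Scheduled 26%. Quintara agreement on 3-1-4-1: 3-1-2-1 not covered. → 26%.
Sum: 20% + 3% + 19% + 12% + 26% = 80%.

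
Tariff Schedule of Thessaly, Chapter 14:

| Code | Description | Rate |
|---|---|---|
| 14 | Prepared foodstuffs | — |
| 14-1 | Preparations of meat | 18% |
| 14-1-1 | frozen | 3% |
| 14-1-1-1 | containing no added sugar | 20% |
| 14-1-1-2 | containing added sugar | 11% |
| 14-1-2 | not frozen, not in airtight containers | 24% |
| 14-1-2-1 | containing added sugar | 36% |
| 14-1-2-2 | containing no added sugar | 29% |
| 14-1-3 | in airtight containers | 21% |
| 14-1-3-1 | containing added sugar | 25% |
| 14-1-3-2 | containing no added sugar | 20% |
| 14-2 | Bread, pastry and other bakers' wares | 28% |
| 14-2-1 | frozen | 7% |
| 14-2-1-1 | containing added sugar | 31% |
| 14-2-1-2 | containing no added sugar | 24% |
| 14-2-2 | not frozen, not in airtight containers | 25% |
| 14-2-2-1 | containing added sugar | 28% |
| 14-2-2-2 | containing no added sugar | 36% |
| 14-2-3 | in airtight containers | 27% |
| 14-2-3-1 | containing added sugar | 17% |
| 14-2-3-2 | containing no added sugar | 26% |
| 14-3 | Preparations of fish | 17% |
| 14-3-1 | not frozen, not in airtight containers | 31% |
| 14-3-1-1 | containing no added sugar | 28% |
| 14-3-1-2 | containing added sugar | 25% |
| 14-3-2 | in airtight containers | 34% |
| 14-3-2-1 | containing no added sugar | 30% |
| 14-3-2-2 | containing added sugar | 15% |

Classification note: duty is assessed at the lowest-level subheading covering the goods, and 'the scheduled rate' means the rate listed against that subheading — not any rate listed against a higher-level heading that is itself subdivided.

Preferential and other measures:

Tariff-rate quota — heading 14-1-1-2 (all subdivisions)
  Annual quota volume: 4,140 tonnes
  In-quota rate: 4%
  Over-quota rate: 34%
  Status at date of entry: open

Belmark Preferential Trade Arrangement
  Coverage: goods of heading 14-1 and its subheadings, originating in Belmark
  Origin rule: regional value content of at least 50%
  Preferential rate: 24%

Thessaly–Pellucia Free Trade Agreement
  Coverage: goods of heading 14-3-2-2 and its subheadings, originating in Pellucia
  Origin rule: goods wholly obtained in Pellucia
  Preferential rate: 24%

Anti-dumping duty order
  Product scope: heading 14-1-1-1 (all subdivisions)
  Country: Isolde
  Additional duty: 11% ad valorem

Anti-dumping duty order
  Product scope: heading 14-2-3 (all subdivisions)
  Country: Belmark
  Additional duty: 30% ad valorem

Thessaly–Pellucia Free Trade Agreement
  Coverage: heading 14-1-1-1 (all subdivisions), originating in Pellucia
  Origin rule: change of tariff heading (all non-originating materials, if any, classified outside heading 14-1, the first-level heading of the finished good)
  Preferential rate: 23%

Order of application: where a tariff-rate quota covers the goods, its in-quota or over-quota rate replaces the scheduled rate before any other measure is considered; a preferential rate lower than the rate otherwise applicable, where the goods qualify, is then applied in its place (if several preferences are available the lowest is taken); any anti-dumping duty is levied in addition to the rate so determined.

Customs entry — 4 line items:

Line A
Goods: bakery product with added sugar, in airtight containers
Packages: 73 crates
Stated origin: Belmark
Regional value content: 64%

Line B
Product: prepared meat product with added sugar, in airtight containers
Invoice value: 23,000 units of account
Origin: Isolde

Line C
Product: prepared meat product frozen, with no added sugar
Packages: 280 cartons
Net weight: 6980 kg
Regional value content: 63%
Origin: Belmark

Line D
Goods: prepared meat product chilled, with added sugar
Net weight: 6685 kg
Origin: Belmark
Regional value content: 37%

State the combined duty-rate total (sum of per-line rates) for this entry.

Line A: bakery product → 14-2; in airtight containers → 14-2-3; with added sugar → 14-2-3-1. Scheduled 17%. Belmark agreement on 14-1: 14-2-3-1 not covered; anti-dumping (Belmark, 14-2-3): +30%; total 17% + 30% = 47%. → 47%.
Line B: prepared meat product → 14-1; in airtight containers → 14-1-3; with added sugar → 14-1-3-1. Scheduled 25%. No special measure applies. → 25%.
Line C: prepared meat product → 14-1; frozen → 14-1-1; with no added sugar → 14-1-1-1. Scheduled 20%. Belmark agreement on 14-1: RVC ≥ 50% → 24% available; preference 24% not lower than 20% → no reduction. → 20%.
Line D: prepared meat product → 14-1; chilled → 14-1-2; with added sugar → 14-1-2-1. Scheduled 36%. Belmark agreement on 14-1: RVC < 50%. → 36%.
Sum: 47% + 25% + 20% + 36% = 128%.

128%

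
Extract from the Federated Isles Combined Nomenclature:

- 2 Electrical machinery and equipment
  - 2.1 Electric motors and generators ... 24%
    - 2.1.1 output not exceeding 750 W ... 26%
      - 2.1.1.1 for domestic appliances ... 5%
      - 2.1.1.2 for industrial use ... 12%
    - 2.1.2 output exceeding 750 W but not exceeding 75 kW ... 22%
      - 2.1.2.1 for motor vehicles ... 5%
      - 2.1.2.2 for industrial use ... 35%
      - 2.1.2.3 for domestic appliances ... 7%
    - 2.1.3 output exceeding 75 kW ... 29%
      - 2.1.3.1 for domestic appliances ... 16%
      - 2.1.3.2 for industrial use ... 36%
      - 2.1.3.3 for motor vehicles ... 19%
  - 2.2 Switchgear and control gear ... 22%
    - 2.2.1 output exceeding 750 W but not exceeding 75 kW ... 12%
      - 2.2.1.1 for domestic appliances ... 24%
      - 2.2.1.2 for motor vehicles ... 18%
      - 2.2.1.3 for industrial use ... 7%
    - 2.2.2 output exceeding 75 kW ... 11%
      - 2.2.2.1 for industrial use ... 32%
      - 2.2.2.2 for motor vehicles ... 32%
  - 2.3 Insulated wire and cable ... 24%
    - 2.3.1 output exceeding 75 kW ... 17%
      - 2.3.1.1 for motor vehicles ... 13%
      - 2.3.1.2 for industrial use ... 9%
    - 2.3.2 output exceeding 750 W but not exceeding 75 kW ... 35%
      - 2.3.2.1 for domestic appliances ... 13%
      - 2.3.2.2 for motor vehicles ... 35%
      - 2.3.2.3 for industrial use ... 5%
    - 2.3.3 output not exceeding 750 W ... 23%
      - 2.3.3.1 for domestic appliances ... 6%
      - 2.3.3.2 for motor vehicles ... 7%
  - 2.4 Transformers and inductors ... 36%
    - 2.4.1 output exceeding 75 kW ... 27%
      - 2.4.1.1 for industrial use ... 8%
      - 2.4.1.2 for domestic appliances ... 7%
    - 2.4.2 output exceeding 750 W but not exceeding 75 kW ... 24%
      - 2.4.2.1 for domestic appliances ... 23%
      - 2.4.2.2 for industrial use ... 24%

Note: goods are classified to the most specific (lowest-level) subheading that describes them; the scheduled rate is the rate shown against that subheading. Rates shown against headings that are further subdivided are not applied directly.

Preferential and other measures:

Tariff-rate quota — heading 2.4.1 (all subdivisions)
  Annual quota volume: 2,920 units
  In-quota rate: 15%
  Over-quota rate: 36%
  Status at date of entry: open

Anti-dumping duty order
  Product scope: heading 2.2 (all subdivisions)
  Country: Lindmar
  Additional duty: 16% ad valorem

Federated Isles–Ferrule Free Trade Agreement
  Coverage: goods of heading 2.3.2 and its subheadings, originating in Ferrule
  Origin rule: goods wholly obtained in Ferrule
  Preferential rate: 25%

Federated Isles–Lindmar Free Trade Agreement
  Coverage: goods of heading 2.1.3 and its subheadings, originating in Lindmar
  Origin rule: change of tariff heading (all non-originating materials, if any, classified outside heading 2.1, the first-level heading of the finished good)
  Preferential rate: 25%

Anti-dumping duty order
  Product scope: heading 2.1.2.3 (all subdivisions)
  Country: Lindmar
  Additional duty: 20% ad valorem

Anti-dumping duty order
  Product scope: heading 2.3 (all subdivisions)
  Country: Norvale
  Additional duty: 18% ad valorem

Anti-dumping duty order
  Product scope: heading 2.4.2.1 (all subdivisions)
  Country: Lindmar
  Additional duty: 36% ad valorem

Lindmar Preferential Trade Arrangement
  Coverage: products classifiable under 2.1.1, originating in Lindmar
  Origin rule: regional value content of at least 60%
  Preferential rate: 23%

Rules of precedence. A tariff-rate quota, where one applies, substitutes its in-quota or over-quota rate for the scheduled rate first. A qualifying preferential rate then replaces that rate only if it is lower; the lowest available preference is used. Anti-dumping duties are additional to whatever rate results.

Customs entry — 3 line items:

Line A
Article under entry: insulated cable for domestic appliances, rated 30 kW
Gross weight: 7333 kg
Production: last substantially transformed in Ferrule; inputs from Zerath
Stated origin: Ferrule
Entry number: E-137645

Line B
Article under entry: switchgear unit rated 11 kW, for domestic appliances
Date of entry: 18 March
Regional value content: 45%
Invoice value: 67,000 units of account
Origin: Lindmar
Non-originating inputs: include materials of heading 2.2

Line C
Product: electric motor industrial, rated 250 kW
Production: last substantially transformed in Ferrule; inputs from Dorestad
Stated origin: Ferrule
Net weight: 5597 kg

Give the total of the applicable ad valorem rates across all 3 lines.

89%

Line A: insulated cable → 2.3; rated 30 kW → 2.3.2; for domestic appliances → 2.3.2.1. Scheduled 13%. Ferrule agreement on 2.3.2: not wholly obtained. → 13%.
Line B: switchgear unit → 2.2; rated 11 kW → 2.2.1; for domestic appliances → 2.2.1.1. Scheduled 24%. Lindmar agreement on 2.1.3: 2.2.1.1 not covered; Lindmar agreement on 2.1.1: 2.2.1.1 not covered; anti-dumping (Lindmar, 2.2): +16%; total 24% + 16% = 40%. → 40%.
Line C: electric motor → 2.1; rated 250 kW → 2.1.3; industrial → 2.1.3.2. Scheduled 36%. Ferrule agreement on 2.3.2: 2.1.3.2 not covered. → 36%.
Sum: 13% + 40% + 36% = 89%.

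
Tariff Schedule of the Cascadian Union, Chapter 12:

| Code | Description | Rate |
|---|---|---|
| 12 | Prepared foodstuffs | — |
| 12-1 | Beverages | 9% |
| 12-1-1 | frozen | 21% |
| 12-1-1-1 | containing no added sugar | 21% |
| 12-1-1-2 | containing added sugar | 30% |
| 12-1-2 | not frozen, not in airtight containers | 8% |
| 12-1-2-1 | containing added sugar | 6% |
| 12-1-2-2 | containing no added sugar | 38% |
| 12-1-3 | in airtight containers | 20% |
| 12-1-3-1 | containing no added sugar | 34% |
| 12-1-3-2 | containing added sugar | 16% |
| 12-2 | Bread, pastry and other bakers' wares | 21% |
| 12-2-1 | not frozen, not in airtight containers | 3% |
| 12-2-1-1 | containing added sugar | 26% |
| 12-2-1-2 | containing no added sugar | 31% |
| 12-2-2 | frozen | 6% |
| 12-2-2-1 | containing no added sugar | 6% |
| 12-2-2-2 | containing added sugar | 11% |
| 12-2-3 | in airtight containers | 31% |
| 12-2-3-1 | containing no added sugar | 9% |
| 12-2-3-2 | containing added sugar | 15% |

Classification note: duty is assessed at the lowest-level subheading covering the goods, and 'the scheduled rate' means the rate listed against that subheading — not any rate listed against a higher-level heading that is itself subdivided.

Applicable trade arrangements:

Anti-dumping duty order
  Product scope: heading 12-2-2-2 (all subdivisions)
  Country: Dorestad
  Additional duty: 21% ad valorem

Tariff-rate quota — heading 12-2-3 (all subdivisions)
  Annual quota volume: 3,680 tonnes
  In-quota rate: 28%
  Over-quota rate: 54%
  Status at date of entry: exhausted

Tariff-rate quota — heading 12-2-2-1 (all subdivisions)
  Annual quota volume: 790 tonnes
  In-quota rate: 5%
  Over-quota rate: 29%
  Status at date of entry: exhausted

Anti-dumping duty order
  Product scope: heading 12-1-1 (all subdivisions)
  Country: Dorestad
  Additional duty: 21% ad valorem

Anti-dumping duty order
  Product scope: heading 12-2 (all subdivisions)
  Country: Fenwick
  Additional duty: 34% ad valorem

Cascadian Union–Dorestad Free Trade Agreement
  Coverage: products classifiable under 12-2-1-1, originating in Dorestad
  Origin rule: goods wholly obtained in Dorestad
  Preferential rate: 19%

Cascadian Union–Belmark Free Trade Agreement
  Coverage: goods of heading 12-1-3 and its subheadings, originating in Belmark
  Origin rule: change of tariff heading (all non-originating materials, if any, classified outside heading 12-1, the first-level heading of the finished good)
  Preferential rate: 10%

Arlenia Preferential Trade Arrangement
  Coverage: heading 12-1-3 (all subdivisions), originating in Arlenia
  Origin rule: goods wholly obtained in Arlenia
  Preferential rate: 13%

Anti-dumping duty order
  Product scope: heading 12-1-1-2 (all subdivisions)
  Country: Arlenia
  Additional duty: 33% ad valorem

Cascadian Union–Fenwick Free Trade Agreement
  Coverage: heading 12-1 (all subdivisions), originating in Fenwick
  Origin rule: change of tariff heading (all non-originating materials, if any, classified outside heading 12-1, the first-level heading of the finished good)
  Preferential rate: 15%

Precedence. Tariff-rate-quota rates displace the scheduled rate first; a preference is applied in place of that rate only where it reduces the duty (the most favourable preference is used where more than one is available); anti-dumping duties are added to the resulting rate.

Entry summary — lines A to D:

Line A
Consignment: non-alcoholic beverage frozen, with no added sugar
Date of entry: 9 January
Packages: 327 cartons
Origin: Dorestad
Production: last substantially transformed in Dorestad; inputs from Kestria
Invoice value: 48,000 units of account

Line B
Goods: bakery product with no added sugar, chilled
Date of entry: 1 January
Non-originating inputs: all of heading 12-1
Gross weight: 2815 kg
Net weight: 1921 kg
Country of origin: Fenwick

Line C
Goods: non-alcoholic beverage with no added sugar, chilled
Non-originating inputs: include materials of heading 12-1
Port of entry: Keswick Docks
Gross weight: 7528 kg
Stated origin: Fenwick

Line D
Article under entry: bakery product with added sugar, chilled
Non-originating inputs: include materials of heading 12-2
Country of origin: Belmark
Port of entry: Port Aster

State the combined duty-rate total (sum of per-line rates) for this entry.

171%

Line A: non-alcoholic beverage → 12-1; frozen → 12-1-1; with no added sugar → 12-1-1-1. Scheduled 21%. Dorestad agreement on 12-2-1-1: 12-1-1-1 not covered; anti-dumping (Dorestad, 12-1-1): +21%; total 21% + 21% = 42%. → 42%.
Line B: bakery product → 12-2; chilled → 12-2-1; with no added sugar → 12-2-1-2. Scheduled 31%. Fenwick agreement on 12-1: 12-2-1-2 not covered; anti-dumping (Fenwick, 12-2): +34%; total 31% + 34% = 65%. → 65%.
Line C: non-alcoholic beverage → 12-1; chilled → 12-1-2; with no added sugar → 12-1-2-2. Scheduled 38%. Fenwick agreement on 12-1: CTH not met. → 38%.
Line D: bakery product → 12-2; chilled → 12-2-1; with added sugar → 12-2-1-1. Scheduled 26%. Belmark agreement on 12-1-3: 12-2-1-1 not covered. → 26%.
Sum: 42% + 65% + 38% + 26% = 171%.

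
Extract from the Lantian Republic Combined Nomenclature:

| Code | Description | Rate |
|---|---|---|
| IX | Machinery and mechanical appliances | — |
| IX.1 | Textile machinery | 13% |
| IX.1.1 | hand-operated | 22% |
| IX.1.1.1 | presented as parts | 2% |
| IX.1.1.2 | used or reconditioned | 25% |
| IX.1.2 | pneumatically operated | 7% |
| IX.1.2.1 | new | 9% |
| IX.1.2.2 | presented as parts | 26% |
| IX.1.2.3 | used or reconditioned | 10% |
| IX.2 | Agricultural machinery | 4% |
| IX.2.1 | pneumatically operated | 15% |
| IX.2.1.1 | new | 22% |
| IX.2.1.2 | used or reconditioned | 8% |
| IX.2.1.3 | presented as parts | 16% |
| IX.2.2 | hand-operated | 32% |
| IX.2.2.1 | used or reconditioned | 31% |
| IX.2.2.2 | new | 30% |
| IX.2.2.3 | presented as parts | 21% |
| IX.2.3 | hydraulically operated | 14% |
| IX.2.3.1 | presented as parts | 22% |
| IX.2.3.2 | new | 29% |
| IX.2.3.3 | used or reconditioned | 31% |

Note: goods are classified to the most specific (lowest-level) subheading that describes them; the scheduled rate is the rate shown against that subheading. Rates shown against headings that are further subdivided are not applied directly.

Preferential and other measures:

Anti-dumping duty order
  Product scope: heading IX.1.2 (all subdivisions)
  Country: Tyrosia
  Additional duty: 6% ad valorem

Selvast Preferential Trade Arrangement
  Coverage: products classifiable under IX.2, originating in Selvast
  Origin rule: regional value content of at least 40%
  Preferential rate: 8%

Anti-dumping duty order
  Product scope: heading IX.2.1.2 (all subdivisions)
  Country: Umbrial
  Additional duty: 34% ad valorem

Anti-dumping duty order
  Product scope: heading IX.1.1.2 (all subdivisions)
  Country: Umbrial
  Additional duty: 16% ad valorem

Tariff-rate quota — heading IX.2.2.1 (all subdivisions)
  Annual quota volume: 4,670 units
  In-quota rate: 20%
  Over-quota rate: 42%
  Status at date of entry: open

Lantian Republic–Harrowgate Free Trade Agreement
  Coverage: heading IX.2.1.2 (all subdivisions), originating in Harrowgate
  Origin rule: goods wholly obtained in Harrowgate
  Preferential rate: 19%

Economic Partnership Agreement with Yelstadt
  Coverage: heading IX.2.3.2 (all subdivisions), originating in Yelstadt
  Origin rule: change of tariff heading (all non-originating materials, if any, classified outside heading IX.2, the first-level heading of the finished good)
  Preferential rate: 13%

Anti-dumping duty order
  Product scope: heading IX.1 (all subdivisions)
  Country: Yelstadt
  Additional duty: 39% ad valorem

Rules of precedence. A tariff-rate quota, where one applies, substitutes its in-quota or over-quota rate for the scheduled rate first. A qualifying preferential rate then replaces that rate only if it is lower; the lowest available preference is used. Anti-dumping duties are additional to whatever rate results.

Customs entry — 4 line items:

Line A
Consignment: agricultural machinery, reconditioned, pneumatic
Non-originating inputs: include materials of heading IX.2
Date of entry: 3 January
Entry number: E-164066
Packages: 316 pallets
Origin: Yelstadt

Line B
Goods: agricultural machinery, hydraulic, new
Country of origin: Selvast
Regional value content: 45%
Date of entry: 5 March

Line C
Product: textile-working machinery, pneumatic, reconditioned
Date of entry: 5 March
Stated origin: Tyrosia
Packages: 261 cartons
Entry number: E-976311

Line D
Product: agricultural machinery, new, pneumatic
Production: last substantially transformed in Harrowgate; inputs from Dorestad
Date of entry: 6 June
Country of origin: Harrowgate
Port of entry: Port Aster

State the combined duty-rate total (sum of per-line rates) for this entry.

Line A: agricultural → IX.2; pneumatic → IX.2.1; reconditioned → IX.2.1.2. Scheduled 8%. Yelstadt agreement on IX.2.3.2: IX.2.1.2 not covered. → 8%.
Line B: agricultural → IX.2; hydraulic → IX.2.3; new → IX.2.3.2. Scheduled 29%. Selvast agreement on IX.2: RVC ≥ 40% → 8% available; preferential 8%. → 8%.
Line C: textile-working → IX.1; pneumatic → IX.1.2; reconditioned → IX.1.2.3. Scheduled 10%. anti-dumping (Tyrosia, IX.1.2): +6%; total 10% + 6% = 16%. → 16%.
Line D: agricultural → IX.2; pneumatic → IX.2.1; new → IX.2.1.1. Scheduled 22%. Harrowgate agreement on IX.2.1.2: IX.2.1.1 not covered. → 22%.
Sum: 8% + 8% + 16% + 22% = 54%.

54%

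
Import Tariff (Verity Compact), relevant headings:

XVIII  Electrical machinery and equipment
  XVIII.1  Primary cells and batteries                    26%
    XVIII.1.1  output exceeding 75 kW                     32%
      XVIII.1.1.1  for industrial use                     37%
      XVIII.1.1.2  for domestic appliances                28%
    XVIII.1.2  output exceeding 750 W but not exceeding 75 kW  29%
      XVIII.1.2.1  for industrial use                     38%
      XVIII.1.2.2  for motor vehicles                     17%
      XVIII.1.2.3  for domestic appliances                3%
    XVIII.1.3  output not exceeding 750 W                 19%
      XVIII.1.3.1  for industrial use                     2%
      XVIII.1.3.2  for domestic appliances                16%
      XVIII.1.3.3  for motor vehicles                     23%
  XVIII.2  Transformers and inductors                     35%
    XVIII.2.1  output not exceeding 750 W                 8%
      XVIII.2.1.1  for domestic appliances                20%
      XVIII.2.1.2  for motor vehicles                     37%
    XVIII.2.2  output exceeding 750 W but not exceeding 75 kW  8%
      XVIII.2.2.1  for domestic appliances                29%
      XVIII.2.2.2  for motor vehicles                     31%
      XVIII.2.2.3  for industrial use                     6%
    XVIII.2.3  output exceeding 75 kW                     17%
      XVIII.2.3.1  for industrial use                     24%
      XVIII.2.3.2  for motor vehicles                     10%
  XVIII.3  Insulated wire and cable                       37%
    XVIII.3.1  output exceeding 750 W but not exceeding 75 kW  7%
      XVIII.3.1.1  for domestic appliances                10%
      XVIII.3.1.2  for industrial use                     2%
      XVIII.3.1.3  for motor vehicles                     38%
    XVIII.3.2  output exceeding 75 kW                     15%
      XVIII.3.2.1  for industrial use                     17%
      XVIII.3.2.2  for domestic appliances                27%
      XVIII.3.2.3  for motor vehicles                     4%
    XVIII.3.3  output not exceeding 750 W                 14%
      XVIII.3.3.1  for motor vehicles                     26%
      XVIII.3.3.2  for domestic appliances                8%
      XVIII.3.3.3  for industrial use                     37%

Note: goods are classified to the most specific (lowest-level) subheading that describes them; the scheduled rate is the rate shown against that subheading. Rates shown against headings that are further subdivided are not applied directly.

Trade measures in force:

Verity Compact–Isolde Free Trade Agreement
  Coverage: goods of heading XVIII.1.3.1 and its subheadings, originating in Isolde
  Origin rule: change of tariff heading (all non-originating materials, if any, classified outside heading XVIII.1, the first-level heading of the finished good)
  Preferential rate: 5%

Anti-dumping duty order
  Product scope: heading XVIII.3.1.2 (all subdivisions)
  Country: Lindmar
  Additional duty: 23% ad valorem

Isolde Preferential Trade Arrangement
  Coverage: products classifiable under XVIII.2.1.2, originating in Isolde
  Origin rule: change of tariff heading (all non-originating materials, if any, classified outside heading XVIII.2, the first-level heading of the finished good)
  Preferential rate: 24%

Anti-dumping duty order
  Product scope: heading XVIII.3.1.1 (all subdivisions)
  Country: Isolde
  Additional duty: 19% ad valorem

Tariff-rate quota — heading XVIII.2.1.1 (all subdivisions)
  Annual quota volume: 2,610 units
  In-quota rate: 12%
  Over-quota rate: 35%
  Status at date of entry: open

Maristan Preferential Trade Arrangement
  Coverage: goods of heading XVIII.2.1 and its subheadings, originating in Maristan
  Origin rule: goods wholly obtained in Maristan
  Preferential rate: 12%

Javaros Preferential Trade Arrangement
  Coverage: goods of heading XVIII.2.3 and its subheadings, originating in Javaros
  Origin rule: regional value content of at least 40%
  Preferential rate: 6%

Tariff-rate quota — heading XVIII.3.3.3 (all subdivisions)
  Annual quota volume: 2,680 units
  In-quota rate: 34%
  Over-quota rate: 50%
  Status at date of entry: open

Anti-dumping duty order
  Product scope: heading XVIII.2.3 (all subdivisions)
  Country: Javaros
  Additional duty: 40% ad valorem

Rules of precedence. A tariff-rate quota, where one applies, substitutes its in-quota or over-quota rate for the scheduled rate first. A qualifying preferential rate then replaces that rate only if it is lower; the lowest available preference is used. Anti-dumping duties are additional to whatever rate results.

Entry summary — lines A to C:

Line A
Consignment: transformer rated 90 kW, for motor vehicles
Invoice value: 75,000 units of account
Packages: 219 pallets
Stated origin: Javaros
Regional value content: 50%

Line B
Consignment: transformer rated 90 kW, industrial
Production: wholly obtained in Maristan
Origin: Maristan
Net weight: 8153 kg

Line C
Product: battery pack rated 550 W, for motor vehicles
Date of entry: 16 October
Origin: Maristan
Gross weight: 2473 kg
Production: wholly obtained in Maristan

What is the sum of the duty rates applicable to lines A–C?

Line A: transformer → XVIII.2; rated 90 kW → XVIII.2.3; for motor vehicles → XVIII.2.3.2. Scheduled 10%. Javaros agreement on XVIII.2.3: RVC ≥ 40% → 6% available; preferential 6%; anti-dumping (Javaros, XVIII.2.3): +40%; total 6% + 40% = 46%. → 46%.
Line B: transformer → XVIII.2; rated 90 kW → XVIII.2.3; industrial → XVIII.2.3.1. Scheduled 24%. Maristan agreement on XVIII.2.1: XVIII.2.3.1 not covered. → 24%.
Line C: battery pack → XVIII.1; rated 550 W → XVIII.1.3; for motor vehicles → XVIII.1.3.3. Scheduled 23%. Maristan agreement on XVIII.2.1: XVIII.1.3.3 not covered. → 23%.
Sum: 46% + 24% + 23% = 93%.

93%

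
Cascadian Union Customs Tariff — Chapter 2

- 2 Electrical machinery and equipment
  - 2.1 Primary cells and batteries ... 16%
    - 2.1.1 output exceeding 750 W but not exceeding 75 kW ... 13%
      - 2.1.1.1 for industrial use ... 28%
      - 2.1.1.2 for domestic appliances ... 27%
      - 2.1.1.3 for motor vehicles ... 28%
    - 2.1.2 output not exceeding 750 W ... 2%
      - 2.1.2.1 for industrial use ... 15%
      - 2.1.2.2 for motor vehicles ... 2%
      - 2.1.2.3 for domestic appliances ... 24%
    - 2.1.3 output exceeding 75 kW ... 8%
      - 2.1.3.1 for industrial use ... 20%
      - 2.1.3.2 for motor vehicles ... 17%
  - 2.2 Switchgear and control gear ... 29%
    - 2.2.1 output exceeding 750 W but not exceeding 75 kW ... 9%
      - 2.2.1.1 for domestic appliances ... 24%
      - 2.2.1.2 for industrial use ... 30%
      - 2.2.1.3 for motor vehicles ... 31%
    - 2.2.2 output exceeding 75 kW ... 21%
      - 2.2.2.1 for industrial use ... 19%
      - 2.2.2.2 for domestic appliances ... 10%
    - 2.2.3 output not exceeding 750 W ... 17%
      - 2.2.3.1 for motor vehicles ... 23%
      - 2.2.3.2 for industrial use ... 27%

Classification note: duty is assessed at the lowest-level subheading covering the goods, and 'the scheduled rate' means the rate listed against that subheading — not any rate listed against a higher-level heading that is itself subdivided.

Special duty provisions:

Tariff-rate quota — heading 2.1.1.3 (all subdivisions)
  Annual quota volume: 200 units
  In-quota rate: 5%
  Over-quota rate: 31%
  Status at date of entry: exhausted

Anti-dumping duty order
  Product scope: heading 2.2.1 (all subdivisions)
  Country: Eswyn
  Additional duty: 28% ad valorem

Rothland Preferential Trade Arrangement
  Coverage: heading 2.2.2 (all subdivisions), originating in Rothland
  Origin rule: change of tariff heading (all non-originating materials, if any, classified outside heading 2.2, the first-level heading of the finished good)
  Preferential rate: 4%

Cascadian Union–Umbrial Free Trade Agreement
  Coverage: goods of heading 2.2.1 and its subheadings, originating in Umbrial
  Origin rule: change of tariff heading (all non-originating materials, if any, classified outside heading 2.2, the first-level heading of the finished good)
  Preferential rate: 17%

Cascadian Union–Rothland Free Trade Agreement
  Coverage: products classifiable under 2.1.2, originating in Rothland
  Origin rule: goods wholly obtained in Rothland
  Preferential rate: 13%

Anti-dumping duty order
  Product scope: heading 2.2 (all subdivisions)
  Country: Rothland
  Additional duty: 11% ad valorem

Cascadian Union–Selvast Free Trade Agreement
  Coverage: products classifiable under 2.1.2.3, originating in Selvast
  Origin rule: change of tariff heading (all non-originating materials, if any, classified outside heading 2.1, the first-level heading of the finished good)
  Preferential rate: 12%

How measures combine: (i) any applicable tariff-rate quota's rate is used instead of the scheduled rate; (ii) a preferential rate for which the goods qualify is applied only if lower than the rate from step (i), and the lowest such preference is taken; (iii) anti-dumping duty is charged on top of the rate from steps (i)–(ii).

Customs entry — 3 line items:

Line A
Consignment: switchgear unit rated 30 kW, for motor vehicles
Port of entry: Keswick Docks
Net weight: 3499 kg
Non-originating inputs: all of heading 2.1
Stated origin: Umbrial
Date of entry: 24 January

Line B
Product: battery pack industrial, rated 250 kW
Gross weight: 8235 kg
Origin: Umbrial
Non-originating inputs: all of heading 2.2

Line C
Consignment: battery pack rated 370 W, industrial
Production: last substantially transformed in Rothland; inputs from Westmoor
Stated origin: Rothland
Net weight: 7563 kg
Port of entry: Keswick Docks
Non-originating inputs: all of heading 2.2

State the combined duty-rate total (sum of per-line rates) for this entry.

Line A: switchgear unit → 2.2; rated 30 kW → 2.2.1; for motor vehicles → 2.2.1.3. Scheduled 31%. Umbrial agreement on 2.2.1: CTH met → 17% available; preferential 17%. → 17%.
Line B: battery pack → 2.1; rated 250 kW → 2.1.3; industrial → 2.1.3.1. Scheduled 20%. Umbrial agreement on 2.2.1: 2.1.3.1 not covered. → 20%.
Line C: battery pack → 2.1; rated 370 W → 2.1.2; industrial → 2.1.2.1. Scheduled 15%. Rothland agreement on 2.2.2: 2.1.2.1 not covered; Rothland agreement on 2.1.2: not wholly obtained. → 15%.
Sum: 17% + 20% + 15% = 52%.

52%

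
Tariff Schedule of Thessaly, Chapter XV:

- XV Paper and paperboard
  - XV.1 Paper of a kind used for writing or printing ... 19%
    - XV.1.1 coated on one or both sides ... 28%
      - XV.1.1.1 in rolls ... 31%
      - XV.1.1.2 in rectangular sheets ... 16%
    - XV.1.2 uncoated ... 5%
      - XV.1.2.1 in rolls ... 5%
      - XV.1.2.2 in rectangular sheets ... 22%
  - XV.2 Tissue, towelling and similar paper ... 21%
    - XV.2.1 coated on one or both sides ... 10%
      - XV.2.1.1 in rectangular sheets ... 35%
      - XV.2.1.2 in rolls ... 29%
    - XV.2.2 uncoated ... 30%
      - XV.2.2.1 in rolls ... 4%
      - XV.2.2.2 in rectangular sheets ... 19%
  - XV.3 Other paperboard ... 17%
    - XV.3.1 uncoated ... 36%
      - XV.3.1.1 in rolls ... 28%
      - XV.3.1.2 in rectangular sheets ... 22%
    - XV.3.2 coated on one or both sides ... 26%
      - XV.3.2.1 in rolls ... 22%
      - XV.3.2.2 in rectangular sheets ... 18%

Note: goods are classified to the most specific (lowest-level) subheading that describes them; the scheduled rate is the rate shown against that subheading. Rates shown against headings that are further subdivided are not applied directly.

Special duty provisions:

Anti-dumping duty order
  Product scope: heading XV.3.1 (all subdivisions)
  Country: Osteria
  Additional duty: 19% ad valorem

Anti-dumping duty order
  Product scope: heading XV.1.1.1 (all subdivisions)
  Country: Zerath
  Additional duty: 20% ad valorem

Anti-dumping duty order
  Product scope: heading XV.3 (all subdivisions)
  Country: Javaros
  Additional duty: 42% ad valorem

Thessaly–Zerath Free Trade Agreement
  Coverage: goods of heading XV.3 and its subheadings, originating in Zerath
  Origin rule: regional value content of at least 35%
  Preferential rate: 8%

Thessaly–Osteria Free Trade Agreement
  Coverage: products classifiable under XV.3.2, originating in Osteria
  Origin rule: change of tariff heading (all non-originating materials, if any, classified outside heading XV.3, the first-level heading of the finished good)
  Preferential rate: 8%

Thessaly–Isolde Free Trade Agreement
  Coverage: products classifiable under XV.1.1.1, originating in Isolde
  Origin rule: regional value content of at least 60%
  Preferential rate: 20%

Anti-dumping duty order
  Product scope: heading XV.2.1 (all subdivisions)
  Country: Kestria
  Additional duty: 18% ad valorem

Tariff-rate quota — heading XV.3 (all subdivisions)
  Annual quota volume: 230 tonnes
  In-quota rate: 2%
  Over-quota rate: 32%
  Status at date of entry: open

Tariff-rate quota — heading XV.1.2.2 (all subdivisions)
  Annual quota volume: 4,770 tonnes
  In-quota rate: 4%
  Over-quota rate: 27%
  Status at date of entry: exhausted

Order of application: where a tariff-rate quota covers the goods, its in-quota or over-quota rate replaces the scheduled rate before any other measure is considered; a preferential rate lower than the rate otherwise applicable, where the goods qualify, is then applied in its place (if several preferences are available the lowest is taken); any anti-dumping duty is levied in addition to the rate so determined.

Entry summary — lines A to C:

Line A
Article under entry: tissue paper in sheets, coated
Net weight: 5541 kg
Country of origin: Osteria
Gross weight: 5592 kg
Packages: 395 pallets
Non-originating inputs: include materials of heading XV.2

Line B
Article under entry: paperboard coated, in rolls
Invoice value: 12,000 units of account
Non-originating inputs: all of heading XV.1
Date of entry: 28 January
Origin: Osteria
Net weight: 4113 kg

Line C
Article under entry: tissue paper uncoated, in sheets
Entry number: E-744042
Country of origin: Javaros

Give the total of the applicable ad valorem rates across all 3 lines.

56%

Line A: tissue paper → XV.2; coated → XV.2.1; in sheets → XV.2.1.1. Scheduled 35%. Osteria agreement on XV.3.2: XV.2.1.1 not covered. → 35%.
Line B: paperboard → XV.3; coated → XV.3.2; in rolls → XV.3.2.1. Scheduled 22%. quota on XV.3 open → in-quota 2%; Osteria agreement on XV.3.2: CTH met → 8% available; preference 8% not lower than 2% → no reduction. → 2%.
Line C: tissue paper → XV.2; uncoated → XV.2.2; in sheets → XV.2.2.2. Scheduled 19%. No special measure applies. → 19%.
Sum: 35% + 2% + 19% = 56%.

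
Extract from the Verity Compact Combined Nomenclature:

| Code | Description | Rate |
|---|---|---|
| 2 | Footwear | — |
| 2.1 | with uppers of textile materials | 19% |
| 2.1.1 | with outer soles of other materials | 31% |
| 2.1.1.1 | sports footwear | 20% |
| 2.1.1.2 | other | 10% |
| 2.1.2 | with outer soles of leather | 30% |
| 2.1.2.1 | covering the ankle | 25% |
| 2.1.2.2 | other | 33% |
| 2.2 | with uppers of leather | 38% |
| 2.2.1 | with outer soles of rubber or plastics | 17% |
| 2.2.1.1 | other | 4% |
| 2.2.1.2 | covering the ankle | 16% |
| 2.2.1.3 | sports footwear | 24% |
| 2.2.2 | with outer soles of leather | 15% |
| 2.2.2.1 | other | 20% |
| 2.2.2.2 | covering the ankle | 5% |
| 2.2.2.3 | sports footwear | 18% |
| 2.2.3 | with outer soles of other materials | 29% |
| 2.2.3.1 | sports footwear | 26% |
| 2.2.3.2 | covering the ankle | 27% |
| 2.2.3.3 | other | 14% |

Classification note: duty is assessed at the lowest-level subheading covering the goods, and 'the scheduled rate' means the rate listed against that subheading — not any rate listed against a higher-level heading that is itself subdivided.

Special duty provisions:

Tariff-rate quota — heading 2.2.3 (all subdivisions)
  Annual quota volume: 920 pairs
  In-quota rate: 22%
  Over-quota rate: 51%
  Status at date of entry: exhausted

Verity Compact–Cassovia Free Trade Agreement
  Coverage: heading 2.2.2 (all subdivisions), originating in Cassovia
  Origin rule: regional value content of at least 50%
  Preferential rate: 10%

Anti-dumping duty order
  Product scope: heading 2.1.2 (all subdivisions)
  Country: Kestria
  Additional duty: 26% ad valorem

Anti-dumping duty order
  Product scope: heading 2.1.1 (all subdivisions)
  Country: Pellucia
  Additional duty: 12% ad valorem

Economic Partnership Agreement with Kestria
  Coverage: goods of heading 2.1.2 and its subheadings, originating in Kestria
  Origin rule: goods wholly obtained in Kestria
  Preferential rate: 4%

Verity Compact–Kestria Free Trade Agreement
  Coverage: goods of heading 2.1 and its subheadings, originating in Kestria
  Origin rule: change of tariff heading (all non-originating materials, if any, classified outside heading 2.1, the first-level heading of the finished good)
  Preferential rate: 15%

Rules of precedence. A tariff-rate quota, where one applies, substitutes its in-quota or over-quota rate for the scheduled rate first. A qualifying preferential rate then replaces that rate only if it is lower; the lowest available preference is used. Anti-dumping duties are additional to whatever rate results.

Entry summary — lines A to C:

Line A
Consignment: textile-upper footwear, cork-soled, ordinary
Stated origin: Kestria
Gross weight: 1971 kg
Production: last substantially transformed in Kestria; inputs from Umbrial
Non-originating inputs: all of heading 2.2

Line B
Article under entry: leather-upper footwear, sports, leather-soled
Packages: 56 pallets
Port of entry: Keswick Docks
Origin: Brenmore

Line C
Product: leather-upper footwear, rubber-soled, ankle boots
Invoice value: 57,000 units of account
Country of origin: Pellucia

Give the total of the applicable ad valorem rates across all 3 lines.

44%

Line A: textile-upper → 2.1; cork-soled → 2.1.1; ordinary → 2.1.1.2. Scheduled 10%. Kestria agreement on 2.1.2: 2.1.1.2 not covered; Kestria agreement on 2.1: CTH met → 15% available; preference 15% not lower than 10% → no reduction. → 10%.
Line B: leather-upper → 2.2; leather-soled → 2.2.2; sports → 2.2.2.3. Scheduled 18%. No special measure applies. → 18%.
Line C: leather-upper → 2.2; rubber-soled → 2.2.1; ankle boots → 2.2.1.2. Scheduled 16%. No special measure applies. → 16%.
Sum: 10% + 18% + 16% = 44%.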